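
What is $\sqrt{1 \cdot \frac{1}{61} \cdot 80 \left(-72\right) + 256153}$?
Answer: $\frac{\sqrt{952793953}}{61} \approx 506.02$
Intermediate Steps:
$\sqrt{1 \cdot \frac{1}{61} \cdot 80 \left(-72\right) + 256153} = \sqrt{\frac{1}{61} \cdot 80 \left(-72\right) + 256153} = \sqrt{\frac{80}{61} \left(-72\right) + 256153} = \sqrt{- \frac{5760}{61} + 256153} = \sqrt{\frac{15619573}{61}} = \frac{\sqrt{952793953}}{61}$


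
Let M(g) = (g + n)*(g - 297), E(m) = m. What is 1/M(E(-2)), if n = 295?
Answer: -1/87607 ≈ -1.1415e-5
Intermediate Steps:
M(g) = (-297 + g)*(295 + g) (M(g) = (g + 295)*(g - 297) = (295 + g)*(-297 + g) = (-297 + g)*(295 + g))
1/M(E(-2)) = 1/(-87615 + (-2)² - 2*(-2)) = 1/(-87615 + 4 + 4) = 1/(-87607) = -1/87607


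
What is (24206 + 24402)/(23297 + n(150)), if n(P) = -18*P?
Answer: 48608/20597 ≈ 2.3600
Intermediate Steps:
(24206 + 24402)/(23297 + n(150)) = (24206 + 24402)/(23297 - 18*150) = 48608/(23297 - 2700) = 48608/20597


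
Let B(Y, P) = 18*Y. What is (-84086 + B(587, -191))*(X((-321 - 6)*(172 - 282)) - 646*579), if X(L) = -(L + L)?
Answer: 32788008480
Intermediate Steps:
X(L) = -2*L
(-84086 + B(587, -191))*(X((-321 - 6)*(172 - 282)) - 646*579) = (-84086 + 18*587)*(-2*(-321 - 6)*(172 - 282) - 646*579) = (-84086 + 10566)*(-(-654)*(-110) - 374034) = -73520*(-2*35970 - 374034) = -73520*(-71940 - 374034) = -73520*(-445974) = 32788008480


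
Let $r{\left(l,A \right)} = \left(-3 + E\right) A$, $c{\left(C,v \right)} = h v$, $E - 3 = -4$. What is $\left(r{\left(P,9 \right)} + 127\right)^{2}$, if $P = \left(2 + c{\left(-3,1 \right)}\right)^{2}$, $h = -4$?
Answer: $8281$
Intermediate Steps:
$E = -1$ ($E = 3 - 4 = -1$)
$c{\left(C,v \right)} = - 4 v$
$P = 4$ ($P = \left(2 - 4\right)^{2} = \left(-2\right)^{2} = 4$)
$r{\left(l,A \right)} = - 4 A$ ($r{\left(l,A \right)} = \left(-3 - 1\right) A = - 4 A$)
$\left(r{\left(P,9 \right)} + 127\right)^{2} = \left(\left(-4\right) 9 + 127\right)^{2} = \left(-36 + 127\right)^{2} = 91^{2} = 8281$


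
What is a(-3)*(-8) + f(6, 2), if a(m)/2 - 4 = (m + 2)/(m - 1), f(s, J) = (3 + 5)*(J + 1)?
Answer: -44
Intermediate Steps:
f(s, J) = 8 + 8*J (f(s, J) = 8*(1 + J) = 8 + 8*J)
a(m) = 8 + 2*(2 + m)/(-1 + m) (a(m) = 8 + 2*((m + 2)/(m - 1)) = 8 + 2*((2 + m)/(-1 + m)) = 8 + 2*(2 + m)/(-1 + m))
a(-3)*(-8) + f(6, 2) = (2*(-2 + 5*(-3))/(-1 - 3))*(-8) + (8 + 8*2) = (2*(-2 - 15)/(-4))*(-8) + (8 + 16) = (2*(-¼)*(-17))*(-8) + 24 = (17/2)*(-8) + 24 = -68 + 24 = -44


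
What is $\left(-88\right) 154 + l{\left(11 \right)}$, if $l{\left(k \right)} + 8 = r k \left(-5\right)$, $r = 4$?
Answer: $-13780$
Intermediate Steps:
$l{\left(k \right)} = -8 - 20 k$ ($l{\left(k \right)} = -8 + 4 k \left(-5\right) = -8 - 20 k$)
$\left(-88\right) 154 + l{\left(11 \right)} = \left(-88\right) 154 - 228 = -13552 - 228 = -13780$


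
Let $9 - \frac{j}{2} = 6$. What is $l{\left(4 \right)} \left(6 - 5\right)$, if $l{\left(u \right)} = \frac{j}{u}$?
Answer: $\frac{3}{2} \approx 1.5$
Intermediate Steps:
$j = 6$ ($j = 18 - 12 = 6$)
$l{\left(u \right)} = \frac{6}{u}$
$l{\left(4 \right)} \left(6 - 5\right) = \frac{6}{4} \left(6 - 5\right) = 6 \cdot \frac{1}{4} \cdot 1 = \frac{3}{2} \cdot 1 = \frac{3}{2}$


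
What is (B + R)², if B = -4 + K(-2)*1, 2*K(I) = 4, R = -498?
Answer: 250000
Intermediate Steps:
K(I) = 2 (K(I) = (½)*4 = 2)
B = -2 (B = -4 + 2*1 = -4 + 2 = -2)
(B + R)² = (-2 - 498)² = (-500)² = 250000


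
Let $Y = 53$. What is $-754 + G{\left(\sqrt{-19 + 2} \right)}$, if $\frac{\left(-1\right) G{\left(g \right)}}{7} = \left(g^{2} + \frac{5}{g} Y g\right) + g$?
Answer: $-2490 - 7 i \sqrt{17} \approx -2490.0 - 28.862 i$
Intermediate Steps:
$G{\left(g \right)} = -1855 - 7 g - 7 g^{2}$ ($G{\left(g \right)} = - 7 \left(\left(g^{2} + \frac{5}{g} 53 g\right) + g\right) = - 7 \left(\left(g^{2} + \frac{265}{g} g\right) + g\right) = - 7 \left(\left(g^{2} + 265\right) + g\right) = - 7 \left(\left(265 + g^{2}\right) + g\right) = - 7 \left(265 + g + g^{2}\right) = -1855 - 7 g - 7 g^{2}$)
$-754 + G{\left(\sqrt{-19 + 2} \right)} = -754 - \left(1855 - 119 + 7 \sqrt{-19 + 2}\right) = -754 - \left(1855 - 119 + 7 i \sqrt{17}\right) = -754 - \left(1736 + 7 i \sqrt{17}\right) = -2490 - 7 i \sqrt{17}$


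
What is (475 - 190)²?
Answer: 81225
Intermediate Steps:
(475 - 190)² = 285² = 81225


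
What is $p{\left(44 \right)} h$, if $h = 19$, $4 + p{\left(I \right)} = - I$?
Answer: $-912$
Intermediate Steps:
$p{\left(I \right)} = -4 - I$
$p{\left(44 \right)} h = \left(-4 - 44\right) 19 = \left(-48\right) 19 = -912$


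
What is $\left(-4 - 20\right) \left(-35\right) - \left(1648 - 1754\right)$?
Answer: $946$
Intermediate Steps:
$\left(-4 - 20\right) \left(-35\right) - \left(1648 - 1754\right) = \left(-24\right) \left(-35\right) - \left(1648 - 1754\right) = 840 - -106 = 840 + 106 = 946$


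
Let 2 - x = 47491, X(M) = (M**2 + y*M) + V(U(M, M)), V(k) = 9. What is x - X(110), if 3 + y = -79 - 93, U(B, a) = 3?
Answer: -40348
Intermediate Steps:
y = -175 (y = -3 + (-79 - 93) = -3 - 172 = -175)
X(M) = 9 + M**2 - 175*M (X(M) = (M**2 - 175*M) + 9 = 9 + M**2 - 175*M)
x = -47489 (x = 2 - 1*47491 = 2 - 47491 = -47489)
x - X(110) = -47489 - (9 + 110**2 - 175*110) = -47489 - (9 + 12100 - 19250) = -47489 - 1*(-7141) = -47489 + 7141 = -40348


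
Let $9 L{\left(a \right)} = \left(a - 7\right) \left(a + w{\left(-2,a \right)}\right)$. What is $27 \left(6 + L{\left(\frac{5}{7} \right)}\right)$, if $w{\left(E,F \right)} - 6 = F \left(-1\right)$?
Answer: $\frac{342}{7} \approx 48.857$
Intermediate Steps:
$w{\left(E,F \right)} = 6 - F$ ($w{\left(E,F \right)} = 6 + F \left(-1\right) = 6 - F$)
$L{\left(a \right)} = - \frac{14}{3} + \frac{2 a}{3}$ ($L{\left(a \right)} = \frac{\left(a - 7\right) \left(a - \left(-6 + a\right)\right)}{9} = \frac{\left(-7 + a\right) 6}{9} = \frac{-42 + 6 a}{9} = - \frac{14}{3} + \frac{2 a}{3}$)
$27 \left(6 + L{\left(\frac{5}{7} \right)}\right) = 27 \left(6 - \left(\frac{14}{3} - \frac{2 \cdot \frac{5}{7}}{3}\right)\right) = 27 \left(6 - \left(\frac{14}{3} - \frac{2 \cdot 5 \cdot \frac{1}{7}}{3}\right)\right) = 27 \left(6 + \left(- \frac{14}{3} + \frac{2}{3} \cdot \frac{5}{7}\right)\right) = 27 \left(6 + \left(- \frac{14}{3} + \frac{10}{21}\right)\right) = 27 \left(6 - \frac{88}{21}\right) = 27 \cdot \frac{38}{21} = \frac{342}{7}$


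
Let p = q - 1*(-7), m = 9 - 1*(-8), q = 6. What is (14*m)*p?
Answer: 3094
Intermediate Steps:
m = 17 (m = 9 + 8 = 17)
p = 13 (p = 6 - 1*(-7) = 6 + 7 = 13)
(14*m)*p = (14*17)*13 = 238*13 = 3094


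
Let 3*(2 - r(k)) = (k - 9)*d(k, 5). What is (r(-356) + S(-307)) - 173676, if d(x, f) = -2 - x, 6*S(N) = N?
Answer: -783931/6 ≈ -1.3066e+5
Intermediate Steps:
S(N) = N/6
r(k) = 2 - (-9 + k)*(-2 - k)/3 (r(k) = 2 - (k - 9)*(-2 - k)/3 = 2 - (-9 + k)*(-2 - k)/3)
(r(-356) + S(-307)) - 173676 = ((-4 - 7/3*(-356) + (⅓)*(-356)²) + (⅙)*(-307)) - 173676 = ((-4 + 2492/3 + (⅓)*126736) - 307/6) - 173676 = ((-4 + 2492/3 + 126736/3) - 307/6) - 173676 = (43072 - 307/6) - 173676 = 258125/6 - 173676 = -783931/6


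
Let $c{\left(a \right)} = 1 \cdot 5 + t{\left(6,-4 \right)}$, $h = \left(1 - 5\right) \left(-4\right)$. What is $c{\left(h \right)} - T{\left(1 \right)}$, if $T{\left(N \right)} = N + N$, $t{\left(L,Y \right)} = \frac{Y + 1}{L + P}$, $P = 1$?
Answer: $\frac{18}{7} \approx 2.5714$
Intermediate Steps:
$t{\left(L,Y \right)} = \frac{1 + Y}{1 + L}$ ($t{\left(L,Y \right)} = \frac{Y + 1}{L + 1} = \frac{1 + Y}{1 + L}$)
$T{\left(N \right)} = 2 N$
$h = 16$ ($h = \left(-4\right) \left(-4\right) = 16$)
$c{\left(a \right)} = \frac{32}{7}$ ($c{\left(a \right)} = 1 \cdot 5 + \frac{1 - 4}{1 + 6} = 5 + \frac{1}{7} \left(-3\right) = 5 - \frac{3}{7} = \frac{32}{7}$)
$c{\left(h \right)} - T{\left(1 \right)} = \frac{32}{7} - 2 \cdot 1 = \frac{32}{7} - 2 = \frac{18}{7}$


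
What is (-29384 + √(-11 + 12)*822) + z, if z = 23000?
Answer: -5562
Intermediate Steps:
(-29384 + √(-11 + 12)*822) + z = (-29384 + √(-11 + 12)*822) + 23000 = (-29384 + √1*822) + 23000 = (-29384 + 1*822) + 23000 = (-29384 + 822) + 23000 = -28562 + 23000 = -5562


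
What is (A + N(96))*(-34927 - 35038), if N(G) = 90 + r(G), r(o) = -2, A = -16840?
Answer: 1172053680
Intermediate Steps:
N(G) = 88 (N(G) = 90 - 2 = 88)
(A + N(96))*(-34927 - 35038) = (-16840 + 88)*(-34927 - 35038) = -16752*(-69965) = 1172053680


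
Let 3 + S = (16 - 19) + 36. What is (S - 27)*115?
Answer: 345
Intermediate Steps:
S = 30 (S = -3 + ((16 - 19) + 36) = -3 + (-3 + 36) = -3 + 33 = 30)
(S - 27)*115 = (30 - 27)*115 = 3*115 = 345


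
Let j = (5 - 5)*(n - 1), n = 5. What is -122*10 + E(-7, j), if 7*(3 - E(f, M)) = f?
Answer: -1216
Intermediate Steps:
j = 0 (j = (5 - 5)*(5 - 1) = 0*4 = 0)
E(f, M) = 3 - f/7
-122*10 + E(-7, j) = -122*10 + (3 - ⅐*(-7)) = -1220 + (3 + 1) = -1220 + 4 = -1216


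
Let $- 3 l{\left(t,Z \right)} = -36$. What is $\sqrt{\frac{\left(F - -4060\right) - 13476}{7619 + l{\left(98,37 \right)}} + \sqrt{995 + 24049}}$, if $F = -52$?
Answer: $\frac{\sqrt{-72250308 + 116464322 \sqrt{6261}}}{7631} \approx 12.53$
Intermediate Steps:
$l{\left(t,Z \right)} = 12$ ($l{\left(t,Z \right)} = \left(- \frac{1}{3}\right) \left(-36\right) = 12$)
$\sqrt{\frac{\left(F - -4060\right) - 13476}{7619 + l{\left(98,37 \right)}} + \sqrt{995 + 24049}} = \sqrt{\frac{\left(-52 - -4060\right) - 13476}{7619 + 12} + \sqrt{995 + 24049}} = \sqrt{\frac{\left(-52 + 4060\right) - 13476}{7631} + \sqrt{25044}} = \sqrt{\left(4008 - 13476\right) \frac{1}{7631} + 2 \sqrt{6261}} = \sqrt{\left(-9468\right) \frac{1}{7631} + 2 \sqrt{6261}} = \sqrt{- \frac{9468}{7631} + 2 \sqrt{6261}}$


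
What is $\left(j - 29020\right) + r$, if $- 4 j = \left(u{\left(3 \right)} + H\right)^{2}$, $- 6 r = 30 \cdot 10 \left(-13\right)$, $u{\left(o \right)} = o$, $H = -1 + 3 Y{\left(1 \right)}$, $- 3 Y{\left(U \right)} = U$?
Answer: $- \frac{113481}{4} \approx -28370.0$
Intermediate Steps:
$Y{\left(U \right)} = - \frac{U}{3}$
$H = -2$ ($H = -1 + 3 \left(\left(- \frac{1}{3}\right) 1\right) = -1 + 3 \left(- \frac{1}{3}\right) = -1 - 1 = -2$)
$r = 650$ ($r = - \frac{30 \cdot 10 \left(-13\right)}{6} = - \frac{300 \left(-13\right)}{6} = \left(- \frac{1}{6}\right) \left(-3900\right) = 650$)
$j = - \frac{1}{4}$ ($j = - \frac{\left(3 - 2\right)^{2}}{4} = - \frac{1^{2}}{4} = \left(- \frac{1}{4}\right) 1 = - \frac{1}{4} \approx -0.25$)
$\left(j - 29020\right) + r = \left(- \frac{1}{4} - 29020\right) + 650 = - \frac{116081}{4} + 650 = - \frac{113481}{4}$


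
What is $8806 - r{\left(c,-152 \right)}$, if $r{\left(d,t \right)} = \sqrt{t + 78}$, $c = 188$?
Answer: $8806 - i \sqrt{74} \approx 8806.0 - 8.6023 i$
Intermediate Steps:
$r{\left(d,t \right)} = \sqrt{78 + t}$
$8806 - r{\left(c,-152 \right)} = 8806 - \sqrt{78 - 152} = 8806 - \sqrt{-74} = 8806 - i \sqrt{74}$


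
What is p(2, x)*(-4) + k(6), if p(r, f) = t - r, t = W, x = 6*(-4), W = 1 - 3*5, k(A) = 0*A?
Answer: 64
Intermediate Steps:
k(A) = 0
W = -14 (W = 1 - 15 = -14)
x = -24
t = -14
p(r, f) = -14 - r
p(2, x)*(-4) + k(6) = (-14 - 1*2)*(-4) + 0 = (-14 - 2)*(-4) + 0 = -16*(-4) + 0 = 64 + 0 = 64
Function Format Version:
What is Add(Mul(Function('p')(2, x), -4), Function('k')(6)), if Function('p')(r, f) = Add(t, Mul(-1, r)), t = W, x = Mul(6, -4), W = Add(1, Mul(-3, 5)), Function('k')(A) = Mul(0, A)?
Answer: 64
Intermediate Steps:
Function('k')(A) = 0
W = -14 (W = Add(1, -15) = -14)
x = -24
t = -14
Function('p')(r, f) = Add(-14, Mul(-1, r))
Add(Mul(Function('p')(2, x), -4), Function('k')(6)) = Add(Mul(Add(-14, Mul(-1, 2)), -4), 0) = Add(Mul(Add(-14, -2), -4), 0) = Add(Mul(-16, -4), 0) = Add(64, 0) = 64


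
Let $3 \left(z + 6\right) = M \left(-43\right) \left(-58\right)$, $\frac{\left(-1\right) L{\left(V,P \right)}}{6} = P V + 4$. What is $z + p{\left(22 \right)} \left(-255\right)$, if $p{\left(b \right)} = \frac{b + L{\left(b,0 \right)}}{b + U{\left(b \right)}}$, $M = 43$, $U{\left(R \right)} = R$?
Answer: $\frac{2359693}{66} \approx 35753.0$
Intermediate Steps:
$L{\left(V,P \right)} = -24 - 6 P V$ ($L{\left(V,P \right)} = - 6 \left(P V + 4\right) = - 6 \left(4 + P V\right) = -24 - 6 P V$)
$p{\left(b \right)} = \frac{-24 + b}{2 b}$ ($p{\left(b \right)} = \frac{b - \left(24 + 0 b\right)}{b + b} = \frac{b + \left(-24 + 0\right)}{2 b} = \left(b - 24\right) \frac{1}{2 b} = \left(-24 + b\right) \frac{1}{2 b} = \frac{-24 + b}{2 b}$)
$z = \frac{107224}{3}$ ($z = -6 + \frac{43 \left(-43\right) \left(-58\right)}{3} = -6 + \frac{\left(-1849\right) \left(-58\right)}{3} = -6 + \frac{1}{3} \cdot 107242 = -6 + \frac{107242}{3} = \frac{107224}{3} \approx 35741.0$)
$z + p{\left(22 \right)} \left(-255\right) = \frac{107224}{3} + \frac{-24 + 22}{2 \cdot 22} \left(-255\right) = \frac{107224}{3} + \frac{1}{2} \cdot \frac{1}{22} \left(-2\right) \left(-255\right) = \frac{107224}{3} - - \frac{255}{22} = \frac{107224}{3} + \frac{255}{22} = \frac{2359693}{66}$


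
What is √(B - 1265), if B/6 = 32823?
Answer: √195673 ≈ 442.35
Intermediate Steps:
B = 196938 (B = 6*32823 = 196938)
√(B - 1265) = √(196938 - 1265) = √195673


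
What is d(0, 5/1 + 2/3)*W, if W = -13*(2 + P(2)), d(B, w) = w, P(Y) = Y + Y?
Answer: -442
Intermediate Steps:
P(Y) = 2*Y
W = -78 (W = -13*(2 + 2*2) = -13*(2 + 4) = -13*6 = -78)
d(0, 5/1 + 2/3)*W = (5/1 + 2/3)*(-78) = (5*1 + 2*(⅓))*(-78) = (5 + ⅔)*(-78) = (17/3)*(-78) = -442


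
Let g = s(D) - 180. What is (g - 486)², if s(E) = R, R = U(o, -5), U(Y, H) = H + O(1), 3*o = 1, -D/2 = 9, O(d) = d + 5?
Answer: 442225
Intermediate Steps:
O(d) = 5 + d
D = -18 (D = -2*9 = -18)
o = ⅓ (o = (⅓)*1 = ⅓ ≈ 0.33333)
U(Y, H) = 6 + H (U(Y, H) = H + (5 + 1) = H + 6 = 6 + H)
R = 1 (R = 6 - 5 = 1)
s(E) = 1
g = -179 (g = 1 - 180 = -179)
(g - 486)² = (-179 - 486)² = (-665)² = 442225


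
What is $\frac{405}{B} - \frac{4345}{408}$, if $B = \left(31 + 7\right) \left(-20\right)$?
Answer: $- \frac{43343}{3876} \approx -11.182$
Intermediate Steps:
$B = -760$ ($B = 38 \left(-20\right) = -760$)
$\frac{405}{B} - \frac{4345}{408} = \frac{405}{-760} - \frac{4345}{408} = 405 \left(- \frac{1}{760}\right) - \frac{4345}{408} = - \frac{81}{152} - \frac{4345}{408} = - \frac{43343}{3876}$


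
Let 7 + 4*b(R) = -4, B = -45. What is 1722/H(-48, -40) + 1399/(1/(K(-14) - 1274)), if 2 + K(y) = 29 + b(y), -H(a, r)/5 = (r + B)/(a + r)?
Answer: -2972886569/1700 ≈ -1.7488e+6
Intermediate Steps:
b(R) = -11/4 (b(R) = -7/4 + (¼)*(-4) = -7/4 - 1 = -11/4)
H(a, r) = -5*(-45 + r)/(a + r) (H(a, r) = -5*(r - 45)/(a + r) = -5*(-45 + r)/(a + r))
K(y) = 97/4 (K(y) = -2 + (29 - 11/4) = -2 + 105/4 = 97/4)
1722/H(-48, -40) + 1399/(1/(K(-14) - 1274)) = 1722/((5*(45 - 1*(-40))/(-48 - 40))) + 1399/(1/(97/4 - 1274)) = 1722/((5*(45 + 40)/(-88))) + 1399/(1/(-4999/4)) = 1722/((5*(-1/88)*85)) + 1399/(-4/4999) = 1722/(-425/88) + 1399*(-4999/4) = 1722*(-88/425) - 6993601/4 = -151536/425 - 6993601/4 = -2972886569/1700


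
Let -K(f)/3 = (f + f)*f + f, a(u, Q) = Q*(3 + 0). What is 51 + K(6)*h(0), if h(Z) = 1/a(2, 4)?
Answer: 63/2 ≈ 31.500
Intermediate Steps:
a(u, Q) = 3*Q (a(u, Q) = Q*3 = 3*Q)
h(Z) = 1/12 (h(Z) = 1/(3*4) = 1/12)
K(f) = -6*f² - 3*f (K(f) = -3*((f + f)*f + f) = -3*((2*f)*f + f) = -3*(2*f² + f) = -3*(f + 2*f²) = -6*f² - 3*f)
51 + K(6)*h(0) = 51 - 3*6*(1 + 2*6)*(1/12) = 51 - 3*6*(1 + 12)*(1/12) = 51 - 3*6*13*(1/12) = 51 - 234*1/12 = 51 - 39/2 = 63/2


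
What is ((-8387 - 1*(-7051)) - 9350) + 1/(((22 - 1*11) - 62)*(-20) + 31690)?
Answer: -349539059/32710 ≈ -10686.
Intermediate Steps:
((-8387 - 1*(-7051)) - 9350) + 1/(((22 - 1*11) - 62)*(-20) + 31690) = ((-8387 + 7051) - 9350) + 1/(((22 - 11) - 62)*(-20) + 31690) = (-1336 - 9350) + 1/((11 - 62)*(-20) + 31690) = -10686 + 1/(-51*(-20) + 31690) = -10686 + 1/(1020 + 31690) = -10686 + 1/32710 = -349539059/32710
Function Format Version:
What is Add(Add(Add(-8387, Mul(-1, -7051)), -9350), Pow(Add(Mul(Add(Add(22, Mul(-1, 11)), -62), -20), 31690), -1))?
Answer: Rational(-349539059, 32710) ≈ -10686.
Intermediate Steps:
Add(Add(Add(-8387, Mul(-1, -7051)), -9350), Pow(Add(Mul(Add(Add(22, Mul(-1, 11)), -62), -20), 31690), -1)) = Add(Add(Add(-8387, 7051), -9350), Pow(Add(Mul(Add(Add(22, -11), -62), -20), 31690), -1)) = Add(Add(-1336, -9350), Pow(Add(Mul(Add(11, -62), -20), 31690), -1)) = Add(-10686, Pow(Add(Mul(-51, -20), 31690), -1)) = Add(-10686, Pow(Add(1020, 31690), -1)) = Add(-10686, Pow(32710, -1)) = Add(-10686, Rational(1, 32710)) = Rational(-349539059, 32710)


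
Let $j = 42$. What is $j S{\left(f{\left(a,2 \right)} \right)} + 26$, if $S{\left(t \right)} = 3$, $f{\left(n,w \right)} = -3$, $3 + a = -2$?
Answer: $152$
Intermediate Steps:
$a = -5$ ($a = -3 - 2 = -5$)
$j S{\left(f{\left(a,2 \right)} \right)} + 26 = 42 \cdot 3 + 26 = 126 + 26 = 152$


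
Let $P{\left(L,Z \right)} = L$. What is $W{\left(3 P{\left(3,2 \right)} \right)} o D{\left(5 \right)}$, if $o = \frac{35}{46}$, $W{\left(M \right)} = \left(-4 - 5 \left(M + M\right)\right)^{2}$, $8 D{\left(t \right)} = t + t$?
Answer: $\frac{386575}{46} \approx 8403.8$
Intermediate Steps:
$D{\left(t \right)} = \frac{t}{4}$ ($D{\left(t \right)} = \frac{t + t}{8} = \frac{2 t}{8} = \frac{t}{4}$)
$W{\left(M \right)} = \left(-4 - 10 M\right)^{2}$ ($W{\left(M \right)} = \left(-4 - 5 \cdot 2 M\right)^{2} = \left(-4 - 10 M\right)^{2}$)
$o = \frac{35}{46}$ ($o = 35 \cdot \frac{1}{46} = \frac{35}{46} \approx 0.76087$)
$W{\left(3 P{\left(3,2 \right)} \right)} o D{\left(5 \right)} = 4 \left(2 + 5 \cdot 3 \cdot 3\right)^{2} \cdot \frac{35}{46} \cdot \frac{1}{4} \cdot 5 = 4 \left(2 + 5 \cdot 9\right)^{2} \cdot \frac{35}{46} \cdot \frac{5}{4} = 4 \left(2 + 45\right)^{2} \cdot \frac{35}{46} \cdot \frac{5}{4} = 4 \cdot 47^{2} \cdot \frac{35}{46} \cdot \frac{5}{4} = 4 \cdot 2209 \cdot \frac{35}{46} \cdot \frac{5}{4} = 8836 \cdot \frac{35}{46} \cdot \frac{5}{4} = \frac{154630}{23} \cdot \frac{5}{4} = \frac{386575}{46}$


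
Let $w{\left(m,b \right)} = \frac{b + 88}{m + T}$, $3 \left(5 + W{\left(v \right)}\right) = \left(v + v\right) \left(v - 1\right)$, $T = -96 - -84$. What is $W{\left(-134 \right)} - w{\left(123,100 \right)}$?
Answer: $\frac{1337917}{111} \approx 12053.0$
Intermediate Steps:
$T = -12$ ($T = -96 + 84 = -12$)
$W{\left(v \right)} = -5 + \frac{2 v \left(-1 + v\right)}{3}$ ($W{\left(v \right)} = -5 + \frac{\left(v + v\right) \left(v - 1\right)}{3} = -5 + \frac{2 v \left(v + \left(-41 + 40\right)\right)}{3} = -5 + \frac{2 v \left(v - 1\right)}{3} = -5 + \frac{2 v \left(-1 + v\right)}{3}$)
$w{\left(m,b \right)} = \frac{88 + b}{-12 + m}$ ($w{\left(m,b \right)} = \frac{b + 88}{m - 12} = \frac{88 + b}{-12 + m}$)
$W{\left(-134 \right)} - w{\left(123,100 \right)} = \left(-5 - - \frac{268}{3} + \frac{2 \left(-134\right)^{2}}{3}\right) - \frac{88 + 100}{-12 + 123} = \left(-5 + \frac{268}{3} + \frac{2}{3} \cdot 17956\right) - \frac{1}{111} \cdot 188 = \left(-5 + \frac{268}{3} + \frac{35912}{3}\right) - \frac{1}{111} \cdot 188 = 12055 - \frac{188}{111} = \frac{1337917}{111}$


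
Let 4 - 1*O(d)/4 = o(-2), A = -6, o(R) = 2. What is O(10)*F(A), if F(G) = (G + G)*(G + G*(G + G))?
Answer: -6336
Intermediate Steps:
O(d) = 8 (O(d) = 16 - 4*2 = 16 - 8 = 8)
F(G) = 2*G*(G + 2*G²) (F(G) = (2*G)*(G + G*(2*G)) = (2*G)*(G + 2*G²) = 2*G*(G + 2*G²))
O(10)*F(A) = 8*((-6)²*(2 + 4*(-6))) = 8*(36*(2 - 24)) = 8*(36*(-22)) = 8*(-792) = -6336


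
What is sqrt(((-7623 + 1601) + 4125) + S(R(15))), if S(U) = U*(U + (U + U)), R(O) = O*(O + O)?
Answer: sqrt(605603) ≈ 778.21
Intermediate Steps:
R(O) = 2*O**2 (R(O) = O*(2*O) = 2*O**2)
S(U) = 3*U**2 (S(U) = U*(U + 2*U) = U*(3*U) = 3*U**2)
sqrt(((-7623 + 1601) + 4125) + S(R(15))) = sqrt(((-7623 + 1601) + 4125) + 3*(2*15**2)**2) = sqrt((-6022 + 4125) + 3*(2*225)**2) = sqrt(-1897 + 3*450**2) = sqrt(-1897 + 3*202500) = sqrt(-1897 + 607500) = sqrt(605603)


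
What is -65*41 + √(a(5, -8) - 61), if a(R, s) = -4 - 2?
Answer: -2665 + I*√67 ≈ -2665.0 + 8.1853*I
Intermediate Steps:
a(R, s) = -6
-65*41 + √(a(5, -8) - 61) = -65*41 + √(-6 - 61) = -2665 + √(-67) = -2665 + I*√67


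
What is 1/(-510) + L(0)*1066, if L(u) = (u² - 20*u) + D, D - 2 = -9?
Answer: -3805621/510 ≈ -7462.0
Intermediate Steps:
D = -7 (D = 2 - 9 = -7)
L(u) = -7 + u² - 20*u (L(u) = (u² - 20*u) - 7 = -7 + u² - 20*u)
1/(-510) + L(0)*1066 = 1/(-510) + (-7 + 0² - 20*0)*1066 = -1/510 + (-7 + 0 + 0)*1066 = -1/510 - 7*1066 = -1/510 - 7462 = -3805621/510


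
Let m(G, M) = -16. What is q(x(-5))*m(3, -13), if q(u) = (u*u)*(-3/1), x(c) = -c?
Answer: 1200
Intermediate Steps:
q(u) = -3*u² (q(u) = u²*(-3*1) = u²*(-3) = -3*u²)
q(x(-5))*m(3, -13) = -3*(-1*(-5))²*(-16) = -3*5²*(-16) = -3*25*(-16) = -75*(-16) = 1200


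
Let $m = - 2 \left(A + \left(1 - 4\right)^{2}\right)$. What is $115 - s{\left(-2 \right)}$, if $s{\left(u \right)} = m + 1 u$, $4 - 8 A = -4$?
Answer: $137$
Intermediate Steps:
$A = 1$ ($A = \frac{1}{2} - - \frac{1}{2} = \frac{1}{2} + \frac{1}{2} = 1$)
$m = -20$ ($m = - 2 \left(1 + \left(1 - 4\right)^{2}\right) = - 2 \left(1 + \left(-3\right)^{2}\right) = - 2 \left(1 + 9\right) = \left(-2\right) 10 = -20$)
$s{\left(u \right)} = -20 + u$ ($s{\left(u \right)} = -20 + 1 u = -20 + u$)
$115 - s{\left(-2 \right)} = 115 - \left(-20 - 2\right) = 115 - -22 = 115 + 22 = 137$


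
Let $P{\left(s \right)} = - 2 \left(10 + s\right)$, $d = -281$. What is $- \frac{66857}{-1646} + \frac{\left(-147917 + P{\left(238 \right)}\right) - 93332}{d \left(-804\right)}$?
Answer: $\frac{7353344299}{185935452} \approx 39.548$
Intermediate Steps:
$P{\left(s \right)} = -20 - 2 s$
$- \frac{66857}{-1646} + \frac{\left(-147917 + P{\left(238 \right)}\right) - 93332}{d \left(-804\right)} = - \frac{66857}{-1646} + \frac{\left(-147917 - 496\right) - 93332}{\left(-281\right) \left(-804\right)} = \left(-66857\right) \left(- \frac{1}{1646}\right) + \frac{\left(-147917 - 496\right) - 93332}{225924} = \frac{66857}{1646} + \left(\left(-147917 - 496\right) - 93332\right) \frac{1}{225924} = \frac{66857}{1646} + \left(-148413 - 93332\right) \frac{1}{225924} = \frac{66857}{1646} - \frac{241745}{225924} = \frac{7353344299}{185935452}$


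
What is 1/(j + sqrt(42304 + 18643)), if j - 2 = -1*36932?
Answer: -36930/1363763953 - sqrt(60947)/1363763953 ≈ -2.7260e-5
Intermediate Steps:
j = -36930 (j = 2 - 1*36932 = 2 - 36932 = -36930)
1/(j + sqrt(42304 + 18643)) = 1/(-36930 + sqrt(42304 + 18643)) = 1/(-36930 + sqrt(60947))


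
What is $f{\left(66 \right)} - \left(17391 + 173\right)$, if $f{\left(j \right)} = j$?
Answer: $-17498$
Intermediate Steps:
$f{\left(66 \right)} - \left(17391 + 173\right) = 66 - \left(17391 + 173\right) = 66 - 17564 = -17498$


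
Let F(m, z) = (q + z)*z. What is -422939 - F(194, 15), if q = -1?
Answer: -423149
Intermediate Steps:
F(m, z) = z*(-1 + z) (F(m, z) = (-1 + z)*z = z*(-1 + z))
-422939 - F(194, 15) = -422939 - 15*(-1 + 15) = -422939 - 15*14 = -422939 - 1*210 = -422939 - 210 = -423149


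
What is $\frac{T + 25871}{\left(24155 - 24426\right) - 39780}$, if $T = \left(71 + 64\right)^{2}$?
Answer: $- \frac{44096}{40051} \approx -1.101$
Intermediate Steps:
$T = 18225$ ($T = 135^{2} = 18225$)
$\frac{T + 25871}{\left(24155 - 24426\right) - 39780} = \frac{18225 + 25871}{\left(24155 - 24426\right) - 39780} = \frac{44096}{\left(24155 - 24426\right) - 39780} = \frac{44096}{-271 - 39780} = \frac{44096}{-40051} = 44096 \left(- \frac{1}{40051}\right) = - \frac{44096}{40051}$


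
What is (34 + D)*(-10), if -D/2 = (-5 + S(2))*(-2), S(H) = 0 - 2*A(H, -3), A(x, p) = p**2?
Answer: 580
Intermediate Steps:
S(H) = -18 (S(H) = 0 - 2*(-3)**2 = 0 - 2*9 = 0 - 18 = -18)
D = -92 (D = -2*(-5 - 18)*(-2) = -(-46)*(-2) = -2*46 = -92)
(34 + D)*(-10) = (34 - 92)*(-10) = -58*(-10) = 580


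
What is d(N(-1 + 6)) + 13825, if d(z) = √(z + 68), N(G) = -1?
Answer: 13825 + √67 ≈ 13833.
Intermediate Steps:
d(z) = √(68 + z)
d(N(-1 + 6)) + 13825 = √(68 - 1) + 13825 = √67 + 13825 = 13825 + √67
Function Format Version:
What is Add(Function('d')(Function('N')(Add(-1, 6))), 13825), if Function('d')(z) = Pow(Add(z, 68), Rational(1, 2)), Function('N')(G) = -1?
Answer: Add(13825, Pow(67, Rational(1, 2))) ≈ 13833.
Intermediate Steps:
Function('d')(z) = Pow(Add(68, z), Rational(1, 2))
Add(Function('d')(Function('N')(Add(-1, 6))), 13825) = Add(Pow(Add(68, -1), Rational(1, 2)), 13825) = Add(Pow(67, Rational(1, 2)), 13825) = Add(13825, Pow(67, Rational(1, 2)))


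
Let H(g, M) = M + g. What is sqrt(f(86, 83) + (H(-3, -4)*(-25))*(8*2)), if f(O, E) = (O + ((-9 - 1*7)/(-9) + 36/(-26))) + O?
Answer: sqrt(4521010)/39 ≈ 54.520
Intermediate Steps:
f(O, E) = 46/117 + 2*O (f(O, E) = (O + ((-9 - 7)*(-1/9) + 36*(-1/26))) + O = (O + (-16*(-1/9) - 18/13)) + O = (O + (16/9 - 18/13)) + O = (O + 46/117) + O = (46/117 + O) + O = 46/117 + 2*O)
sqrt(f(86, 83) + (H(-3, -4)*(-25))*(8*2)) = sqrt((46/117 + 2*86) + ((-4 - 3)*(-25))*(8*2)) = sqrt((46/117 + 172) - 7*(-25)*16) = sqrt(20170/117 + 175*16) = sqrt(20170/117 + 2800) = sqrt(347770/117) = sqrt(4521010)/39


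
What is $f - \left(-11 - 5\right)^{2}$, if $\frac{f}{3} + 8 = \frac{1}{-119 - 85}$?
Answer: $- \frac{19041}{68} \approx -280.01$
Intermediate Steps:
$f = - \frac{1633}{68}$ ($f = -24 + \frac{3}{-119 - 85} = -24 + \frac{3}{-204} = -24 + 3 \left(- \frac{1}{204}\right) = -24 - \frac{1}{68} = - \frac{1633}{68} \approx -24.015$)
$f - \left(-11 - 5\right)^{2} = - \frac{1633}{68} - \left(-11 - 5\right)^{2} = - \frac{1633}{68} - \left(-16\right)^{2} = - \frac{1633}{68} - 256 = - \frac{19041}{68}$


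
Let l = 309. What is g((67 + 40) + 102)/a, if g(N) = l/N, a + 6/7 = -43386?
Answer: -721/21158324 ≈ -3.4076e-5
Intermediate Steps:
a = -303708/7 (a = -6/7 - 43386 = -303708/7 ≈ -43387.)
g(N) = 309/N
g((67 + 40) + 102)/a = (309/((67 + 40) + 102))/(-303708/7) = (309/(107 + 102))*(-7/303708) = (309/209)*(-7/303708) = -721/21158324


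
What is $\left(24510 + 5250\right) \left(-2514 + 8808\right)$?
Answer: $187309440$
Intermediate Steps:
$\left(24510 + 5250\right) \left(-2514 + 8808\right) = 29760 \cdot 6294 = 187309440$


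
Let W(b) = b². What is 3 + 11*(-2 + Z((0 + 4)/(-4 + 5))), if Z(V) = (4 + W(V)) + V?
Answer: 245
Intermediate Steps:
Z(V) = 4 + V + V² (Z(V) = (4 + V²) + V = 4 + V + V²)
3 + 11*(-2 + Z((0 + 4)/(-4 + 5))) = 3 + 11*(-2 + (4 + (0 + 4)/(-4 + 5) + ((0 + 4)/(-4 + 5))²)) = 3 + 11*(-2 + (4 + 4/1 + (4/1)²)) = 3 + 11*(-2 + (4 + 4*1 + (4*1)²)) = 3 + 11*(-2 + (4 + 4 + 4²)) = 3 + 11*(-2 + (4 + 4 + 16)) = 3 + 11*(-2 + 24) = 3 + 11*22 = 3 + 242 = 245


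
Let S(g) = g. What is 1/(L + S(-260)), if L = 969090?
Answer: 1/968830 ≈ 1.0322e-6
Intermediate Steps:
1/(L + S(-260)) = 1/(969090 - 260) = 1/968830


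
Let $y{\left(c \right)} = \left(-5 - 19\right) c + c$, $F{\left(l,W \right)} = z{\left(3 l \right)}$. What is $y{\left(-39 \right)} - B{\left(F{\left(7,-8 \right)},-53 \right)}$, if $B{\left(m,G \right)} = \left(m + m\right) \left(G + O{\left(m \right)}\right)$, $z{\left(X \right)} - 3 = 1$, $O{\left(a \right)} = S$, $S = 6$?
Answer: $1273$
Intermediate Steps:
$O{\left(a \right)} = 6$
$z{\left(X \right)} = 4$ ($z{\left(X \right)} = 3 + 1 = 4$)
$F{\left(l,W \right)} = 4$
$B{\left(m,G \right)} = 2 m \left(6 + G\right)$ ($B{\left(m,G \right)} = \left(m + m\right) \left(G + 6\right) = 2 m \left(6 + G\right)$)
$y{\left(c \right)} = - 23 c$ ($y{\left(c \right)} = \left(-5 - 19\right) c + c = - 24 c + c = - 23 c$)
$y{\left(-39 \right)} - B{\left(F{\left(7,-8 \right)},-53 \right)} = \left(-23\right) \left(-39\right) - 2 \cdot 4 \left(6 - 53\right) = 897 - 2 \cdot 4 \left(-47\right) = 897 - -376 = 897 + 376 = 1273$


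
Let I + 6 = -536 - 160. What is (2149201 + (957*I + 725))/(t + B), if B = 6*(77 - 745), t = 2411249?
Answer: 1478112/2407241 ≈ 0.61403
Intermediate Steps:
I = -702 (I = -6 + (-536 - 160) = -6 - 696 = -702)
B = -4008 (B = 6*(-668) = -4008)
(2149201 + (957*I + 725))/(t + B) = (2149201 + (957*(-702) + 725))/(2411249 - 4008) = (2149201 + (-671814 + 725))/2407241 = (2149201 - 671089)*(1/2407241) = 1478112*(1/2407241) = 1478112/2407241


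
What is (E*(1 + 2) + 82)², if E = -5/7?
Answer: 312481/49 ≈ 6377.2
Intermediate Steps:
E = -5/7 (E = -5*⅐ = -5/7 ≈ -0.71429)
(E*(1 + 2) + 82)² = (-5*(1 + 2)/7 + 82)² = (-5/7*3 + 82)² = (-15/7 + 82)² = (559/7)² = 312481/49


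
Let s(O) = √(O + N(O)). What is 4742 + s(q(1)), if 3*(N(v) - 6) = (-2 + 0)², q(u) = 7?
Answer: 4742 + √129/3 ≈ 4745.8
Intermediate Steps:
N(v) = 22/3 (N(v) = 6 + (-2 + 0)²/3 = 6 + (⅓)*(-2)² = 6 + (⅓)*4 = 6 + 4/3 = 22/3)
s(O) = √(22/3 + O) (s(O) = √(O + 22/3) = √(22/3 + O))
4742 + s(q(1)) = 4742 + √(66 + 9*7)/3 = 4742 + √(66 + 63)/3 = 4742 + √129/3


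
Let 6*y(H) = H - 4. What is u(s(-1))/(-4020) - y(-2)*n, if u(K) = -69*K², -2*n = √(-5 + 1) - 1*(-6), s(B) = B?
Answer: -3997/1340 - I ≈ -2.9828 - 1.0*I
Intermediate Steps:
y(H) = -⅔ + H/6 (y(H) = (H - 4)/6 = (-4 + H)/6 = -⅔ + H/6)
n = -3 - I (n = -(√(-5 + 1) - 1*(-6))/2 = -(√(-4) + 6)/2 = -(2*I + 6)/2 = -(6 + 2*I)/2 = -3 - I ≈ -3.0 - 1.0*I)
u(s(-1))/(-4020) - y(-2)*n = -69*(-1)²/(-4020) - (-⅔ + (⅙)*(-2))*(-3 - I) = -69*1*(-1/4020) - (-⅔ - ⅓)*(-3 - I) = -69*(-1/4020) - (-1)*(-3 - I) = 23/1340 - (3 + I) = 23/1340 + (-3 - I) = -3997/1340 - I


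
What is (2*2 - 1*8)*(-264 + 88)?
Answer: 704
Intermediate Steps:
(2*2 - 1*8)*(-264 + 88) = (4 - 8)*(-176) = -4*(-176) = 704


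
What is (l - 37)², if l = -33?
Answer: 4900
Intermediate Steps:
(l - 37)² = (-33 - 37)² = (-70)² = 4900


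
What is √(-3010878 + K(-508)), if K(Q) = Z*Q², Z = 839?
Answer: √213504818 ≈ 14612.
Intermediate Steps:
K(Q) = 839*Q²
√(-3010878 + K(-508)) = √(-3010878 + 839*(-508)²) = √(-3010878 + 839*258064) = √(-3010878 + 216515696) = √213504818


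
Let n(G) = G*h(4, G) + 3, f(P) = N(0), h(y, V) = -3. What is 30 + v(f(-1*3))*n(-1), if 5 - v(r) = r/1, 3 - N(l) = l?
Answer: 42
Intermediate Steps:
N(l) = 3 - l
f(P) = 3 (f(P) = 3 - 1*0 = 3 + 0 = 3)
n(G) = 3 - 3*G (n(G) = G*(-3) + 3 = -3*G + 3 = 3 - 3*G)
v(r) = 5 - r (v(r) = 5 - r/1 = 5 - r)
30 + v(f(-1*3))*n(-1) = 30 + (5 - 1*3)*(3 - 3*(-1)) = 30 + (5 - 3)*(3 + 3) = 30 + 2*6 = 30 + 12 = 42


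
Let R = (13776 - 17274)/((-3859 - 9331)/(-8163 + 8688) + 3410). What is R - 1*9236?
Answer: -1641476261/177706 ≈ -9237.0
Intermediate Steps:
R = -183645/177706 (R = -3498/(-13190/525 + 3410) = -3498/(-13190*1/525 + 3410) = -3498/(-2638/105 + 3410) = -3498/355412/105 = -3498*105/355412 = -183645/177706 ≈ -1.0334)
R - 1*9236 = -183645/177706 - 1*9236 = -183645/177706 - 9236 = -1641476261/177706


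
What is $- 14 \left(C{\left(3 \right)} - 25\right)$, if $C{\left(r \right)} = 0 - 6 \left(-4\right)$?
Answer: $14$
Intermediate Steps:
$C{\left(r \right)} = 24$ ($C{\left(r \right)} = 0 - -24 = 0 + 24 = 24$)
$- 14 \left(C{\left(3 \right)} - 25\right) = - 14 \left(24 - 25\right) = \left(-14\right) \left(-1\right) = 14$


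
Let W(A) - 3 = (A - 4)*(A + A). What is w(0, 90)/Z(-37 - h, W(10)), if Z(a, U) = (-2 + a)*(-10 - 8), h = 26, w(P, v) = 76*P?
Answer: 0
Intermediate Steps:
W(A) = 3 + 2*A*(-4 + A) (W(A) = 3 + (A - 4)*(A + A) = 3 + (-4 + A)*(2*A) = 3 + 2*A*(-4 + A))
Z(a, U) = 36 - 18*a (Z(a, U) = (-2 + a)*(-18) = 36 - 18*a)
w(0, 90)/Z(-37 - h, W(10)) = (76*0)/(36 - 18*(-37 - 1*26)) = 0/(36 - 18*(-37 - 26)) = 0/(36 - 18*(-63)) = 0/(36 + 1134) = 0/1170 = 0*(1/1170) = 0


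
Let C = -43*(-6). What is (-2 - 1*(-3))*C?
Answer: 258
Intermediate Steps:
C = 258
(-2 - 1*(-3))*C = (-2 - 1*(-3))*258 = (-2 + 3)*258 = 1*258 = 258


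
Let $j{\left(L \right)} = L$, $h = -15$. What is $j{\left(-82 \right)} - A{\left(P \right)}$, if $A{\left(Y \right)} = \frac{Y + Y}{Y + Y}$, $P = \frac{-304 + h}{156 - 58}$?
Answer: $-83$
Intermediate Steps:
$P = - \frac{319}{98}$ ($P = \frac{-304 - 15}{156 - 58} = - \frac{319}{98} \approx -3.2551$)
$A{\left(Y \right)} = 1$ ($A{\left(Y \right)} = \frac{2 Y}{2 Y} = 2 Y \frac{1}{2 Y} = 1$)
$j{\left(-82 \right)} - A{\left(P \right)} = -82 - 1 = -83$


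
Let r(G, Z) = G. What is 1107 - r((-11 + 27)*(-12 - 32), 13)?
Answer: 1811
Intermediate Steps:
1107 - r((-11 + 27)*(-12 - 32), 13) = 1107 - (-11 + 27)*(-12 - 32) = 1107 - 16*(-44) = 1107 - 1*(-704) = 1107 + 704 = 1811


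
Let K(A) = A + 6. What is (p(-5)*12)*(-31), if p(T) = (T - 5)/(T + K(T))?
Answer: -930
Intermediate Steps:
K(A) = 6 + A
p(T) = (-5 + T)/(6 + 2*T) (p(T) = (T - 5)/(T + (6 + T)) = (-5 + T)/(6 + 2*T))
(p(-5)*12)*(-31) = (((-5 - 5)/(2*(3 - 5)))*12)*(-31) = (((½)*(-10)/(-2))*12)*(-31) = (((½)*(-½)*(-10))*12)*(-31) = ((5/2)*12)*(-31) = 30*(-31) = -930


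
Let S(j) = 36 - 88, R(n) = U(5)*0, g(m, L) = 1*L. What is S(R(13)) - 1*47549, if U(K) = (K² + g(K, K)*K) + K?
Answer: -47601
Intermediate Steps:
g(m, L) = L
U(K) = K + 2*K² (U(K) = (K² + K*K) + K = (K² + K²) + K = 2*K² + K = K + 2*K²)
R(n) = 0 (R(n) = (5*(1 + 2*5))*0 = (5*(1 + 10))*0 = (5*11)*0 = 55*0 = 0)
S(j) = -52
S(R(13)) - 1*47549 = -52 - 1*47549 = -52 - 47549 = -47601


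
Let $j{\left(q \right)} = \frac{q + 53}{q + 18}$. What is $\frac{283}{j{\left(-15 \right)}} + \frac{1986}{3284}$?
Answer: $\frac{357948}{15599} \approx 22.947$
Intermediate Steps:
$j{\left(q \right)} = \frac{53 + q}{18 + q}$
$\frac{283}{j{\left(-15 \right)}} + \frac{1986}{3284} = \frac{283}{\frac{1}{18 - 15} \left(53 - 15\right)} + \frac{1986}{3284} = \frac{283}{\frac{1}{3} \cdot 38} + 1986 \cdot \frac{1}{3284} = \frac{283}{\frac{1}{3} \cdot 38} + \frac{993}{1642} = \frac{283}{\frac{38}{3}} + \frac{993}{1642} = 283 \cdot \frac{3}{38} + \frac{993}{1642} = \frac{849}{38} + \frac{993}{1642} = \frac{357948}{15599}$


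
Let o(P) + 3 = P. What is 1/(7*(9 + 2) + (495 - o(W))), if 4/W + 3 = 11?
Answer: 2/1149 ≈ 0.0017406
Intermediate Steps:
W = 1/2 (W = 4/(-3 + 11) = 4/8 = 4*(1/8) = 1/2 ≈ 0.50000)
o(P) = -3 + P
1/(7*(9 + 2) + (495 - o(W))) = 1/(7*(9 + 2) + (495 - (-3 + 1/2))) = 1/(7*11 + (495 - 1*(-5/2))) = 1/(77 + (495 + 5/2)) = 1/(77 + 995/2) = 1/(1149/2) = 2/1149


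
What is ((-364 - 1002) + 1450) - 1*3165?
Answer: -3081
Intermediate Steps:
((-364 - 1002) + 1450) - 1*3165 = (-1366 + 1450) - 3165 = 84 - 3165 = -3081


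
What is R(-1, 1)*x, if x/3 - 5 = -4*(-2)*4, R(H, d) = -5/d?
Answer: -555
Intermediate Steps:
x = 111 (x = 15 + 3*(-4*(-2)*4) = 15 + 3*(8*4) = 15 + 3*32 = 15 + 96 = 111)
R(-1, 1)*x = -5/1*111 = -5*1*111 = -5*111 = -555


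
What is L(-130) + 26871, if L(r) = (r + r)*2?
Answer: 26351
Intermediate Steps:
L(r) = 4*r (L(r) = (2*r)*2 = 4*r)
L(-130) + 26871 = 4*(-130) + 26871 = -520 + 26871 = 26351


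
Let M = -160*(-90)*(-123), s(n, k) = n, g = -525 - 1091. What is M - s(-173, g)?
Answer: -1771027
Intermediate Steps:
g = -1616
M = -1771200 (M = 14400*(-123) = -1771200)
M - s(-173, g) = -1771200 - 1*(-173) = -1771200 + 173 = -1771027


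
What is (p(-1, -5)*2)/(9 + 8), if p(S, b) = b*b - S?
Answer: 52/17 ≈ 3.0588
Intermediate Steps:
p(S, b) = b² - S
(p(-1, -5)*2)/(9 + 8) = (((-5)² - 1*(-1))*2)/(9 + 8) = ((25 + 1)*2)/17 = (26*2)*(1/17) = 52*(1/17) = 52/17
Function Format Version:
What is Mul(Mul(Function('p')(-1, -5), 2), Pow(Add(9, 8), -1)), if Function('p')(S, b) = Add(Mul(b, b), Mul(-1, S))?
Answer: Rational(52, 17) ≈ 3.0588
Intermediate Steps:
Function('p')(S, b) = Add(Pow(b, 2), Mul(-1, S))
Mul(Mul(Function('p')(-1, -5), 2), Pow(Add(9, 8), -1)) = Mul(Mul(Add(Pow(-5, 2), Mul(-1, -1)), 2), Pow(Add(9, 8), -1)) = Mul(Mul(Add(25, 1), 2), Pow(17, -1)) = Mul(Mul(26, 2), Rational(1, 17)) = Mul(52, Rational(1, 17)) = Rational(52, 17)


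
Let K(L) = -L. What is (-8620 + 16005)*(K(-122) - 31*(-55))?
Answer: 13492395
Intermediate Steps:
(-8620 + 16005)*(K(-122) - 31*(-55)) = (-8620 + 16005)*(-1*(-122) - 31*(-55)) = 7385*(122 + 1705) = 7385*1827 = 13492395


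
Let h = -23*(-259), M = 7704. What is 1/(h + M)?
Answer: 1/13661 ≈ 7.3201e-5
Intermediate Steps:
h = 5957
1/(h + M) = 1/(5957 + 7704) = 1/13661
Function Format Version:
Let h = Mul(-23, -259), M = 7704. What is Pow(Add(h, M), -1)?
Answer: Rational(1, 13661) ≈ 7.3201e-5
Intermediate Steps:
h = 5957
Pow(Add(h, M), -1) = Pow(Add(5957, 7704), -1) = Pow(13661, -1) = Rational(1, 13661)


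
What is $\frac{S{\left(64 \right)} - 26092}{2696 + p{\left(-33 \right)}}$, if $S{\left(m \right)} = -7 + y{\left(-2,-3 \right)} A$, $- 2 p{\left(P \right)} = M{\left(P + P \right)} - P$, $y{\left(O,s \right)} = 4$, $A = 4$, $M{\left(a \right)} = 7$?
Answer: $- \frac{26083}{2676} \approx -9.747$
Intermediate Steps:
$p{\left(P \right)} = - \frac{7}{2} + \frac{P}{2}$ ($p{\left(P \right)} = - \frac{7 - P}{2} = - \frac{7}{2} + \frac{P}{2}$)
$S{\left(m \right)} = 9$ ($S{\left(m \right)} = -7 + 4 \cdot 4 = -7 + 16 = 9$)
$\frac{S{\left(64 \right)} - 26092}{2696 + p{\left(-33 \right)}} = \frac{9 - 26092}{2696 + \left(- \frac{7}{2} + \frac{1}{2} \left(-33\right)\right)} = - \frac{26083}{2696 - 20} = - \frac{26083}{2676}$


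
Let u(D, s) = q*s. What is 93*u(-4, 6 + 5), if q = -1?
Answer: -1023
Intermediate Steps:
u(D, s) = -s
93*u(-4, 6 + 5) = 93*(-(6 + 5)) = 93*(-1*11) = 93*(-11) = -1023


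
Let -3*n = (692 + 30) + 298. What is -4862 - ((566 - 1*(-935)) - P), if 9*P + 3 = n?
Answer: -57610/9 ≈ -6401.1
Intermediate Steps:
n = -340 (n = -((692 + 30) + 298)/3 = -(722 + 298)/3 = -1/3*1020 = -340)
P = -343/9 (P = -1/3 + (1/9)*(-340) = -1/3 - 340/9 = -343/9 ≈ -38.111)
-4862 - ((566 - 1*(-935)) - P) = -4862 - ((566 - 1*(-935)) - 1*(-343/9)) = -4862 - ((566 + 935) + 343/9) = -4862 - (1501 + 343/9) = -4862 - 1*13852/9 = -4862 - 13852/9 = -57610/9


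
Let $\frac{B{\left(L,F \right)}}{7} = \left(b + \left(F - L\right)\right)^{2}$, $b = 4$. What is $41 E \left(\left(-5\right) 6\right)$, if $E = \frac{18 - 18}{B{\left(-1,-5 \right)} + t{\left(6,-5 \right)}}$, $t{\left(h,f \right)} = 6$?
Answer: $0$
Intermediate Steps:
$B{\left(L,F \right)} = 7 \left(4 + F - L\right)^{2}$ ($B{\left(L,F \right)} = 7 \left(4 + \left(F - L\right)\right)^{2} = 7 \left(4 + F - L\right)^{2}$)
$E = 0$ ($E = \frac{18 - 18}{7 \left(4 - 5 - -1\right)^{2} + 6} = \frac{0}{7 \left(4 - 5 + 1\right)^{2} + 6} = \frac{0}{7 \cdot 0^{2} + 6} = \frac{0}{7 \cdot 0 + 6} = \frac{0}{0 + 6} = \frac{0}{6} = 0 \cdot \frac{1}{6} = 0$)
$41 E \left(\left(-5\right) 6\right) = 41 \cdot 0 \left(\left(-5\right) 6\right) = 0 \left(-30\right) = 0$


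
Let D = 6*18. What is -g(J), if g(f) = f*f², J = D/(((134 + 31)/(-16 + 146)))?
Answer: -820025856/1331 ≈ -6.1610e+5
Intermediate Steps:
D = 108
J = 936/11 (J = 108/(((134 + 31)/(-16 + 146))) = 108/((165/130)) = 108/((165*(1/130))) = 108/(33/26) = 108*(26/33) = 936/11 ≈ 85.091)
g(f) = f³
-g(J) = -(936/11)³ = -1*820025856/1331 = -820025856/1331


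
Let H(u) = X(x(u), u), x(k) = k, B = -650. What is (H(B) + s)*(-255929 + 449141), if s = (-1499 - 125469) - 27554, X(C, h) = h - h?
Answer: -29855504664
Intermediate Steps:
X(C, h) = 0
H(u) = 0
s = -154522 (s = -126968 - 27554 = -154522)
(H(B) + s)*(-255929 + 449141) = (0 - 154522)*(-255929 + 449141) = -154522*193212 = -29855504664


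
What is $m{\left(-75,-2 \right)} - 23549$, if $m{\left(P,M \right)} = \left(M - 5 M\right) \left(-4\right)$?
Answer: $-23581$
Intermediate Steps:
$m{\left(P,M \right)} = 16 M$ ($m{\left(P,M \right)} = - 4 M \left(-4\right) = 16 M$)
$m{\left(-75,-2 \right)} - 23549 = 16 \left(-2\right) - 23549 = -32 - 23549 = -23581$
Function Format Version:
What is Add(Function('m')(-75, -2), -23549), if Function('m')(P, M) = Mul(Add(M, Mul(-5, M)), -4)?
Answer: -23581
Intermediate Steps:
Function('m')(P, M) = Mul(16, M) (Function('m')(P, M) = Mul(Mul(-4, M), -4) = Mul(16, M))
Add(Function('m')(-75, -2), -23549) = Add(Mul(16, -2), -23549) = Add(-32, -23549) = -23581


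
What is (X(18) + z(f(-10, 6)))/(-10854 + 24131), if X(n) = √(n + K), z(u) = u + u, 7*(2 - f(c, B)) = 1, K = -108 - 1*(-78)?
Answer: 26/92939 + 2*I*√3/13277 ≈ 0.00027975 + 0.00026091*I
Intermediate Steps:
K = -30 (K = -108 + 78 = -30)
f(c, B) = 13/7 (f(c, B) = 2 - ⅐*1 = 2 - ⅐ = 13/7)
z(u) = 2*u
X(n) = √(-30 + n) (X(n) = √(n - 30) = √(-30 + n))
(X(18) + z(f(-10, 6)))/(-10854 + 24131) = (√(-30 + 18) + 2*(13/7))/(-10854 + 24131) = (√(-12) + 26/7)/13277 = (2*I*√3 + 26/7)*(1/13277) = (26/7 + 2*I*√3)*(1/13277) = 26/92939 + 2*I*√3/13277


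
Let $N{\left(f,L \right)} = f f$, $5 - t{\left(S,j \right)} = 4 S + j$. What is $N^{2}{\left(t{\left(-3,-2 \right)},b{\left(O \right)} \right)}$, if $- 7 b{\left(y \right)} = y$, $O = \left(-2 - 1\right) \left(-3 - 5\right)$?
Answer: $130321$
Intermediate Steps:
$O = 24$ ($O = \left(-3\right) \left(-8\right) = 24$)
$b{\left(y \right)} = - \frac{y}{7}$
$t{\left(S,j \right)} = 5 - j - 4 S$ ($t{\left(S,j \right)} = 5 - \left(4 S + j\right) = 5 - \left(j + 4 S\right) = 5 - j - 4 S$)
$N{\left(f,L \right)} = f^{2}$
$N^{2}{\left(t{\left(-3,-2 \right)},b{\left(O \right)} \right)} = \left(\left(5 - -2 - -12\right)^{2}\right)^{2} = \left(\left(5 + 2 + 12\right)^{2}\right)^{2} = \left(19^{2}\right)^{2} = 361^{2} = 130321$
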